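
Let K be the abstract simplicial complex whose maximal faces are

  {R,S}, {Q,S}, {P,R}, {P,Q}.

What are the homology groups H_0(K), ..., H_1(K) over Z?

Fix the vertex order P < Q < R < S and write every simplex with vertices in increasing order. Then dim K = 1 and the simplices of K are:

  0-simplices (4): P, Q, R, S
  1-simplices (4): PQ, PR, QS, RS

so the chain groups are C_0 ≅ Z^4, C_1 ≅ Z^4.

The boundary map ∂_1: C_1 → C_0 maps an edge to its endpoints' difference, ∂[p,q] = q − p. For instance
  ∂PR = R − P.
The resulting 4×4 matrix has rank 3, and its Smith normal form has invariant factors (1,1,1).

From H_k ≅ ker(∂_k) / im(∂_{k+1}) we obtain:

  H_0: rank C_0 − rank ∂_1 = 4 − 3 = 1, and the invariant factors of ∂_1 are all 1, so H_0 = Z.
  H_1: rank ker ∂_1 − rank ∂_2 = (4 − 3) − 0 = 1, and there is no ∂_2, so H_1 = Z.

H_0 = Z,  H_1 = Z.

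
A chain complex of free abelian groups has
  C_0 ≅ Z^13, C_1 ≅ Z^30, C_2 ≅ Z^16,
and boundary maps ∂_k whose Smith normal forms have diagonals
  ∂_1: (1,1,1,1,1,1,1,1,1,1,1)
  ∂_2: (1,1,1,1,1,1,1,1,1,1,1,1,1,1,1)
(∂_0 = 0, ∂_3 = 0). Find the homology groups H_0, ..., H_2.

H_0 ≅ Z^2,  H_1 ≅ Z^4,  H_2 ≅ Z.

H_0: b_0 = 13 − 0 − 11 = 2; torsion from ∂_1 factors > 1: none. So H_0 ≅ Z^2.
H_1: b_1 = 30 − 11 − 15 = 4; torsion from ∂_2 factors > 1: none. So H_1 ≅ Z^4.
H_2: b_2 = 16 − 15 − 0 = 1; torsion from ∂_3 factors > 1: none. So H_2 ≅ Z.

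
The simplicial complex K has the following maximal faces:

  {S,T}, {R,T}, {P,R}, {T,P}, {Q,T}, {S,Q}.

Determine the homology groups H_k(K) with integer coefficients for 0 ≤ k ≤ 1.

H_0 = Z,  H_1 = Z^2.

Order the vertices as P < Q < R < S < T. Listing each simplex with vertices in this order, K has dimension 1 with simplices:

  0-simplices (5): P, Q, R, S, T
  1-simplices (6): PR, PT, QS, QT, RT, ST

giving chain groups C_0 ≅ Z^5, C_1 ≅ Z^6.

Boundary ∂_1: C_1 → C_0 is given by ∂[p,q] = [q] − [p].
This gives a 5×6 integer matrix of rank 4; reducing to Smith normal form yields diagonal entries (1,1,1,1).

From H_k ≅ ker(∂_k) / im(∂_{k+1}) we obtain:

  H_0: rank C_0 − rank ∂_1 = 5 − 4 = 1, and the invariant factors of ∂_1 are all 1, so H_0 = Z.
  H_1: rank ker ∂_1 − rank ∂_2 = (6 − 4) − 0 = 2, and there is no ∂_2, so H_1 = Z^2.

As a check, the Euler characteristic is 5 − 6 = -1, which agrees with 1 − 2 = -1.
(K is a triangulation of a wedge of 2 circles.)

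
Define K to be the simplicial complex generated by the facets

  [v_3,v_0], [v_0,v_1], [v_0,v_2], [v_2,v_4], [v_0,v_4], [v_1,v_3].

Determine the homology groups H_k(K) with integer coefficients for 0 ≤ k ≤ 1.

Fix the vertex order v_0 < v_1 < v_2 < v_3 < v_4 and write every simplex with vertices in increasing order. Then dim K = 1 and the simplices of K are:

  0-simplices (5): [v_0], [v_1], [v_2], [v_3], [v_4]
  1-simplices (6): [v_0,v_1], [v_0,v_2], [v_0,v_3], [v_0,v_4], [v_1,v_3], [v_2,v_4]

Hence C_0 ≅ Z^5, C_1 ≅ Z^6.

The boundary map ∂_1: C_1 → C_0 maps an edge to its endpoints' difference, ∂[p,q] = q − p.
This gives a 5×6 integer matrix of rank 4; reducing to Smith normal form yields diagonal entries (1,1,1,1).

Reading off H_k = ker ∂_k / im ∂_{k+1}:

  H_0: rank C_0 − rank ∂_1 = 5 − 4 = 1, and the invariant factors of ∂_1 are all 1, so H_0 ≅ Z.
  H_1: rank ker ∂_1 − rank ∂_2 = (6 − 4) − 0 = 2, and there is no ∂_2, so H_1 ≅ Z^2.

As a check, the Euler characteristic is 5 − 6 = -1, which agrees with 1 − 2 = -1.

H_0 = Z,  H_1 = Z^2.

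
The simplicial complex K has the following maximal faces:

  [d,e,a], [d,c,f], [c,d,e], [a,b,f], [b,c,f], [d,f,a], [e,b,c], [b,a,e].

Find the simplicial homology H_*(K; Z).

H_0 = Z,  H_1 = 0,  H_2 = Z.

Fix the vertex order a < b < c < d < e < f and write every simplex with vertices in increasing order. Then dim K = 2 and the simplices of K are:

  0-simplices (6): a, b, c, d, e, f
  1-simplices (12): ab, ad, ae, af, bc, be, bf, cd, ce, cf, de, df
  2-simplices (8): abe, abf, ade, adf, bce, bcf, cde, cdf

Hence C_0 ≅ Z^6, C_1 ≅ Z^12, C_2 ≅ Z^8.

∂_1: C_1 → C_0 maps an edge to its endpoints' difference, ∂[p,q] = q − p.
This gives a 6×12 integer matrix of rank 5; reducing to Smith normal form yields diagonal entries (1,1,1,1,1).

Boundary ∂_2: C_2 → C_1 acts by ∂[p,q,r] = [q,r] − [p,r] + [p,q]. For instance
  ∂cdf = df − cf + cd,
  ∂ade = de − ae + ad.
This gives a 12×8 integer matrix of rank 7; reducing to Smith normal form yields diagonal entries (1,1,1,1,1,1,1).

From H_k ≅ ker(∂_k) / im(∂_{k+1}) we obtain:

  H_0: rank C_0 − rank ∂_1 = 6 − 5 = 1, and the invariant factors of ∂_1 are all 1, so H_0 = Z.
  H_1: rank ker ∂_1 − rank ∂_2 = (12 − 5) − 7 = 0, and the invariant factors of ∂_2 are all 1, so H_1 = 0.
  H_2: rank ker ∂_2 − rank ∂_3 = (8 − 7) − 0 = 1, and there is no ∂_3, so H_2 = Z.

As a check, the Euler characteristic is 6 − 12 + 8 = 2, which agrees with 1 − 0 + 1 = 2.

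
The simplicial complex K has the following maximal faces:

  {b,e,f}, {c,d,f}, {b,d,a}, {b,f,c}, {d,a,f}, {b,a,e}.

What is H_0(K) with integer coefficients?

H_0 ≅ Z.

We work with the vertex ordering a < b < c < d < e < f. The simplices of K, each written with vertices in increasing order, are:

  0-simplices (6): a, b, c, d, e, f
  1-simplices (12): ab, ad, ae, af, bc, bd, be, bf, cd, cf, df, ef
  2-simplices (6): abd, abe, adf, bcf, bef, cdf

giving chain groups C_0 ≅ Z^6, C_1 ≅ Z^12, C_2 ≅ Z^6.

The boundary map ∂_1: C_1 → C_0 is given by ∂[p,q] = [q] − [p]. For instance
  ∂bd = d − b.
The 6×12 boundary matrix has rank 5 and Smith normal form diag(1,1,1,1,1).

The boundary map ∂_2: C_2 → C_1 acts by ∂[p,q,r] = [q,r] − [p,r] + [p,q]. For instance
  ∂abd = bd − ad + ab,
  ∂bef = ef − bf + be.
The 12×6 boundary matrix has rank 6 and Smith normal form diag(1,1,1,1,1,1).

Computing H_k = (kernel of ∂_k) / (image of ∂_{k+1}):

  H_0: rank C_0 − rank ∂_1 = 6 − 5 = 1, and the invariant factors of ∂_1 are all 1, so H_0 ≅ Z.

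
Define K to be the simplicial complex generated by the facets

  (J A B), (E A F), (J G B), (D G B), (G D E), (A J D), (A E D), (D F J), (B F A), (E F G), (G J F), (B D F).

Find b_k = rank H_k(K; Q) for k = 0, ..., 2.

We work with the vertex ordering A < B < D < E < F < G < J. The simplices of K, each written with vertices in increasing order, are:

  0-simplices (7): A, B, D, E, F, G, J
  1-simplices (18): AB, AD, AE, AF, AJ, BD, BF, BG, BJ, DE, DF, DG, DJ, EF, EG, FG, FJ, GJ
  2-simplices (12): ABF, ABJ, ADE, ADJ, AEF, BDF, BDG, BGJ, DEG, DFJ, EFG, FGJ

so the chain groups are C_0 ≅ Z^7, C_1 ≅ Z^18, C_2 ≅ Z^12.

Boundary ∂_1: C_1 → C_0 is given by ∂[p,q] = [q] − [p]. For instance
  ∂DF = F − D.
As a 7×18 matrix over Z this has rank 6, with invariant factors (1,1,1,1,1,1).

The boundary map ∂_2: C_2 → C_1 acts by ∂[p,q,r] = [q,r] − [p,r] + [p,q]. For instance
  ∂EFG = FG − EG + EF,
  ∂ADJ = DJ − AJ + AD.
The 18×12 boundary matrix has rank 12 and Smith normal form diag(1,1,1,1,1,1,1,1,1,1,1,2).

From H_k ≅ ker(∂_k) / im(∂_{k+1}) we obtain:

  H_0: rank C_0 − rank ∂_1 = 7 − 6 = 1, and the invariant factors of ∂_1 are all 1, so H_0 = Z.
  H_1: rank ker ∂_1 − rank ∂_2 = (18 − 6) − 12 = 0, and ∂_2 has invariant factor 2 > 1, so H_1 = Z/2.
  H_2: rank ker ∂_2 − rank ∂_3 = (12 − 12) − 0 = 0, and there is no ∂_3, so H_2 = 0.

(K is a triangulation of the real projective plane RP^2.)

Hence the Betti numbers are b_0 = 1, b_1 = 0, b_2 = 0.

b_0 = 1, b_1 = 0, b_2 = 0.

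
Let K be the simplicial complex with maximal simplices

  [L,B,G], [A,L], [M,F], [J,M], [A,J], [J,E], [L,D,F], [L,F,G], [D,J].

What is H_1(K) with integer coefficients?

K has 9 vertices, 13 edges, 3 triangles.
rank ∂_1 = 8, rank ∂_2 = 3 ⇒ b_1 = 13 − 8 − 3 = 2; all invariant factors of ∂_2 are 1 so no torsion. So H_1 = Z^2.

H_1 = Z^2.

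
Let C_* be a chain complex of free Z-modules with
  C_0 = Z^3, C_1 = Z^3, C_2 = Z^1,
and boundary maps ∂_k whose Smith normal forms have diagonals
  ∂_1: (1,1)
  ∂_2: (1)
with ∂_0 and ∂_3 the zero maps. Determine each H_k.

H_0 = Z,  H_1 = 0,  H_2 = 0.

H_0: b_0 = 3 − 0 − 2 = 1; torsion from ∂_1 factors > 1: none. So H_0 = Z.
H_1: b_1 = 3 − 2 − 1 = 0; torsion from ∂_2 factors > 1: none. So H_1 = 0.
H_2: b_2 = 1 − 1 − 0 = 0; torsion from ∂_3 factors > 1: none. So H_2 = 0.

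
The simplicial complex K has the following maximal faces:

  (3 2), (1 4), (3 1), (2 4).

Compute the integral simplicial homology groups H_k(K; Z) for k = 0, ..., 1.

H_0 ≅ Z,  H_1 ≅ Z.

Order the vertices as 1 < 2 < 3 < 4. Listing each simplex with vertices in this order, K has dimension 1 with simplices:

  0-simplices (4): [1], [2], [3], [4]
  1-simplices (4): [1,3], [1,4], [2,3], [2,4]

so the chain groups are C_0 ≅ Z^4, C_1 ≅ Z^4.

Boundary ∂_1: C_1 → C_0 maps an edge to its endpoints' difference, ∂[p,q] = q − p.
The resulting 4×4 matrix has rank 3, and its Smith normal form has invariant factors (1,1,1).

Computing H_k = (kernel of ∂_k) / (image of ∂_{k+1}):

  H_0: rank C_0 − rank ∂_1 = 4 − 3 = 1, and the invariant factors of ∂_1 are all 1, so H_0 = Z.
  H_1: rank ker ∂_1 − rank ∂_2 = (4 − 3) − 0 = 1, and there is no ∂_2, so H_1 = Z.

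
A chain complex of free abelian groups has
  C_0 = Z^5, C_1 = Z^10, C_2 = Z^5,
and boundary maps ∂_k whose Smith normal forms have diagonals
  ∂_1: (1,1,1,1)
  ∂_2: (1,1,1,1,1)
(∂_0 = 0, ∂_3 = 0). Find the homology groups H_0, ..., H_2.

H_0 = Z,  H_1 = Z,  H_2 = 0.

H_0: b_0 = 5 − 0 − 4 = 1; torsion from ∂_1 factors > 1: none. So H_0 = Z.
H_1: b_1 = 10 − 4 − 5 = 1; torsion from ∂_2 factors > 1: none. So H_1 = Z.
H_2: b_2 = 5 − 5 − 0 = 0; torsion from ∂_3 factors > 1: none. So H_2 = 0.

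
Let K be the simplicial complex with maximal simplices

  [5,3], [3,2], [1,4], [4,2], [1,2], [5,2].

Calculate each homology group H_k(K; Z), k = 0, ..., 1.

H_0 = Z,  H_1 = Z^2.

We work with the vertex ordering 1 < 2 < 3 < 4 < 5. The simplices of K, each written with vertices in increasing order, are:

  0-simplices (5): [1], [2], [3], [4], [5]
  1-simplices (6): [1,2], [1,4], [2,3], [2,4], [2,5], [3,5]

Hence C_0 ≅ Z^5, C_1 ≅ Z^6.

The boundary map ∂_1: C_1 → C_0 sends each edge [p,q] (with p < q) to q − p. For instance
  ∂[1,4] = [4] − [1].
This gives a 5×6 integer matrix of rank 4; reducing to Smith normal form yields diagonal entries (1,1,1,1).

Computing H_k = (kernel of ∂_k) / (image of ∂_{k+1}):

  H_0: rank C_0 − rank ∂_1 = 5 − 4 = 1, and the invariant factors of ∂_1 are all 1, so H_0 ≅ Z.
  H_1: rank ker ∂_1 − rank ∂_2 = (6 − 4) − 0 = 2, and there is no ∂_2, so H_1 ≅ Z^2.

(K is a triangulation of a wedge of 2 circles.)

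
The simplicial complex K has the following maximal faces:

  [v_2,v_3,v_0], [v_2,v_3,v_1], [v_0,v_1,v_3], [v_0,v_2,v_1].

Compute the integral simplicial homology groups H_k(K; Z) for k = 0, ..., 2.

Fix the vertex order v_0 < v_1 < v_2 < v_3 and write every simplex with vertices in increasing order. Then dim K = 2 and the simplices of K are:

  0-simplices (4): [v_0], [v_1], [v_2], [v_3]
  1-simplices (6): [v_0,v_1], [v_0,v_2], [v_0,v_3], [v_1,v_2], [v_1,v_3], [v_2,v_3]
  2-simplices (4): [v_0,v_1,v_2], [v_0,v_1,v_3], [v_0,v_2,v_3], [v_1,v_2,v_3]

giving chain groups C_0 ≅ Z^4, C_1 ≅ Z^6, C_2 ≅ Z^4.

Boundary ∂_1: C_1 → C_0 sends each edge [p,q] (with p < q) to q − p. For instance
  ∂[v_1,v_3] = [v_3] − [v_1].
The 4×6 boundary matrix has rank 3 and Smith normal form diag(1,1,1).

Boundary ∂_2: C_2 → C_1 acts by ∂[p,q,r] = [q,r] − [p,r] + [p,q]. For instance
  ∂[v_0,v_2,v_3] = [v_2,v_3] − [v_0,v_3] + [v_0,v_2],
  ∂[v_0,v_1,v_2] = [v_1,v_2] − [v_0,v_2] + [v_0,v_1].
This gives a 6×4 integer matrix of rank 3; reducing to Smith normal form yields diagonal entries (1,1,1).

Now H_k = ker ∂_k / im ∂_{k+1}, so:

  H_0: rank C_0 − rank ∂_1 = 4 − 3 = 1, and the invariant factors of ∂_1 are all 1, so H_0 ≅ Z.
  H_1: rank ker ∂_1 − rank ∂_2 = (6 − 3) − 3 = 0, and the invariant factors of ∂_2 are all 1, so H_1 ≅ 0.
  H_2: rank ker ∂_2 − rank ∂_3 = (4 − 3) − 0 = 1, and there is no ∂_3, so H_2 ≅ Z.

As a check, the Euler characteristic is 4 − 6 + 4 = 2, which agrees with 1 − 0 + 1 = 2.

H_0 = Z,  H_1 = 0,  H_2 = Z.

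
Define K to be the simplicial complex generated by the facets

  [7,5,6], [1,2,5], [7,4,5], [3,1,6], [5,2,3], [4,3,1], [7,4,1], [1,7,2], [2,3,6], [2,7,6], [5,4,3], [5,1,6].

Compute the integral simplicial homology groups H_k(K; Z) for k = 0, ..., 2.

We work with the vertex ordering 1 < 2 < 3 < 4 < 5 < 6 < 7. The simplices of K, each written with vertices in increasing order, are:

  0-simplices (7): [1], [2], [3], [4], [5], [6], [7]
  1-simplices (18): [1,2], [1,3], [1,4], [1,5], [1,6], [1,7], [2,3], [2,5], [2,6], [2,7], [3,4], [3,5], [3,6], [4,5], [4,7], [5,6], [5,7], [6,7]
  2-simplices (12): [1,2,5], [1,2,7], [1,3,4], [1,3,6], [1,4,7], [1,5,6], [2,3,5], [2,3,6], [2,6,7], [3,4,5], [4,5,7], [5,6,7]

giving chain groups C_0 ≅ Z^7, C_1 ≅ Z^18, C_2 ≅ Z^12.

The boundary map ∂_1: C_1 → C_0 sends each edge [p,q] (with p < q) to q − p. For instance
  ∂[1,2] = [2] − [1].
As a 7×18 matrix over Z this has rank 6, with invariant factors (1,1,1,1,1,1).

∂_2: C_2 → C_1 acts by ∂[p,q,r] = [q,r] − [p,r] + [p,q]. For instance
  ∂[5,6,7] = [6,7] − [5,7] + [5,6],
  ∂[2,3,5] = [3,5] − [2,5] + [2,3].
The resulting 18×12 matrix has rank 12, and its Smith normal form has invariant factors (1,1,1,1,1,1,1,1,1,1,1,2).

Computing H_k = (kernel of ∂_k) / (image of ∂_{k+1}):

  H_0: rank C_0 − rank ∂_1 = 7 − 6 = 1, and the invariant factors of ∂_1 are all 1, so H_0 ≅ Z.
  H_1: rank ker ∂_1 − rank ∂_2 = (18 − 6) − 12 = 0, and ∂_2 has invariant factor 2 > 1, so H_1 ≅ Z/2.
  H_2: rank ker ∂_2 − rank ∂_3 = (12 − 12) − 0 = 0, and there is no ∂_3, so H_2 ≅ 0.

As a check, the Euler characteristic is 7 − 18 + 12 = 1, which agrees with 1 − 0 + 0 = 1.

H_0 ≅ Z,  H_1 ≅ Z/2,  H_2 = 0.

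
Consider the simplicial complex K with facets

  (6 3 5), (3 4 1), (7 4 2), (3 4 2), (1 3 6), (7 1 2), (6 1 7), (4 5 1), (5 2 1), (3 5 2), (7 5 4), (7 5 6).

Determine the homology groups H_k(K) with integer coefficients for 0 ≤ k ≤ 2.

Take the total order 1 < 2 < 3 < 4 < 5 < 6 < 7 on the vertex set. Then K (dimension 2) consists of the simplices:

  0-simplices (7): [1], [2], [3], [4], [5], [6], [7]
  1-simplices (18): [1,2], [1,3], [1,4], [1,5], [1,6], [1,7], [2,3], [2,4], [2,5], [2,7], [3,4], [3,5], [3,6], [4,5], [4,7], [5,6], [5,7], [6,7]
  2-simplices (12): [1,2,5], [1,2,7], [1,3,4], [1,3,6], [1,4,5], [1,6,7], [2,3,4], [2,3,5], [2,4,7], [3,5,6], [4,5,7], [5,6,7]

so the chain groups are C_0 ≅ Z^7, C_1 ≅ Z^18, C_2 ≅ Z^12.

∂_1: C_1 → C_0 sends each edge [p,q] (with p < q) to q − p. For instance
  ∂[1,5] = [5] − [1].
As a 7×18 matrix over Z this has rank 6, with invariant factors (1,1,1,1,1,1).

Boundary ∂_2: C_2 → C_1 acts by ∂[p,q,r] = [q,r] − [p,r] + [p,q]. For instance
  ∂[1,2,7] = [2,7] − [1,7] + [1,2],
  ∂[1,2,5] = [2,5] − [1,5] + [1,2].
The 18×12 boundary matrix has rank 12 and Smith normal form diag(1,1,1,1,1,1,1,1,1,1,1,2).

Reading off H_k = ker ∂_k / im ∂_{k+1}:

  H_0: rank C_0 − rank ∂_1 = 7 − 6 = 1, and the invariant factors of ∂_1 are all 1, so H_0 ≅ Z.
  H_1: rank ker ∂_1 − rank ∂_2 = (18 − 6) − 12 = 0, and ∂_2 has invariant factor 2 > 1, so H_1 ≅ Z/2Z.
  H_2: rank ker ∂_2 − rank ∂_3 = (12 − 12) − 0 = 0, and there is no ∂_3, so H_2 ≅ 0.

As a check, the Euler characteristic is 7 − 18 + 12 = 1, which agrees with 1 − 0 + 0 = 1.

H_0 = Z,  H_1 = Z/2Z,  H_2 = 0.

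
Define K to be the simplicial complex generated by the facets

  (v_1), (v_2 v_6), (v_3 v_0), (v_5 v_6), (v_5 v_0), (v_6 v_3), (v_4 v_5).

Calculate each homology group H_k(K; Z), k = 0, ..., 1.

H_0 ≅ Z^2,  H_1 ≅ Z.

Take the total order v_0 < v_1 < v_2 < v_3 < v_4 < v_5 < v_6 on the vertex set. Then K (dimension 1) consists of the simplices:

  0-simplices (7): [v_0], [v_1], [v_2], [v_3], [v_4], [v_5], [v_6]
  1-simplices (6): [v_0,v_3], [v_0,v_5], [v_2,v_6], [v_3,v_6], [v_4,v_5], [v_5,v_6]

so the chain groups are C_0 ≅ Z^7, C_1 ≅ Z^6.

∂_1: C_1 → C_0 is given by ∂[p,q] = [q] − [p].
The resulting 7×6 matrix has rank 5, and its Smith normal form has invariant factors (1,1,1,1,1).

Now H_k = ker ∂_k / im ∂_{k+1}, so:

  H_0: rank C_0 − rank ∂_1 = 7 − 5 = 2, and the invariant factors of ∂_1 are all 1, so H_0 = Z^2.
  H_1: rank ker ∂_1 − rank ∂_2 = (6 − 5) − 0 = 1, and there is no ∂_2, so H_1 = Z.

As a check, the Euler characteristic is 7 − 6 = 1, which agrees with 2 − 1 = 1.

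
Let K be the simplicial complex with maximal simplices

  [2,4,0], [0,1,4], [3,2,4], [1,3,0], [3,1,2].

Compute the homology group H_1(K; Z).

Take the total order 0 < 1 < 2 < 3 < 4 on the vertex set. Then K (dimension 2) consists of the simplices:

  0-simplices (5): [0], [1], [2], [3], [4]
  1-simplices (10): [0,1], [0,2], [0,3], [0,4], [1,2], [1,3], [1,4], [2,3], [2,4], [3,4]
  2-simplices (5): [0,1,3], [0,1,4], [0,2,4], [1,2,3], [2,3,4]

giving chain groups C_0 ≅ Z^5, C_1 ≅ Z^10, C_2 ≅ Z^5.

∂_1: C_1 → C_0 is given by ∂[p,q] = [q] − [p]. For instance
  ∂[1,2] = [2] − [1].
As a 5×10 matrix over Z this has rank 4, with invariant factors (1,1,1,1).

The boundary map ∂_2: C_2 → C_1 sends each 2-simplex [p,q,r] to [q,r] − [p,r] + [p,q]. For instance
  ∂[2,3,4] = [3,4] − [2,4] + [2,3],
  ∂[0,1,4] = [1,4] − [0,4] + [0,1].
As a 10×5 matrix over Z this has rank 5, with invariant factors (1,1,1,1,1).

Computing H_k = (kernel of ∂_k) / (image of ∂_{k+1}):

  H_1: rank ker ∂_1 − rank ∂_2 = (10 − 4) − 5 = 1, and the invariant factors of ∂_2 are all 1, so H_1 = Z.

(K is a triangulation of the Möbius band.)

H_1 = Z.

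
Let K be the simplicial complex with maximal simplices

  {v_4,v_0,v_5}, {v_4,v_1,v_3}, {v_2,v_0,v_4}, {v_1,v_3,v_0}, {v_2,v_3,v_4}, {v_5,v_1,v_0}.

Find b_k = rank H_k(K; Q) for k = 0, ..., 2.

b_0 = 1, b_1 = 1, b_2 = 0.

Fix the vertex order v_0 < v_1 < v_2 < v_3 < v_4 < v_5 and write every simplex with vertices in increasing order. Then dim K = 2 and the simplices of K are:

  0-simplices (6): [v_0], [v_1], [v_2], [v_3], [v_4], [v_5]
  1-simplices (12): [v_0,v_1], [v_0,v_2], [v_0,v_3], [v_0,v_4], [v_0,v_5], [v_1,v_3], [v_1,v_4], [v_1,v_5], [v_2,v_3], [v_2,v_4], [v_3,v_4], [v_4,v_5]
  2-simplices (6): [v_0,v_1,v_3], [v_0,v_1,v_5], [v_0,v_2,v_4], [v_0,v_4,v_5], [v_1,v_3,v_4], [v_2,v_3,v_4]

so the chain groups are C_0 ≅ Z^6, C_1 ≅ Z^12, C_2 ≅ Z^6.

The boundary map ∂_1: C_1 → C_0 sends each edge [p,q] (with p < q) to q − p. For instance
  ∂[v_1,v_4] = [v_4] − [v_1].
The 6×12 boundary matrix has rank 5 and Smith normal form diag(1,1,1,1,1).

∂_2: C_2 → C_1 sends each 2-simplex [p,q,r] to [q,r] − [p,r] + [p,q]. For instance
  ∂[v_1,v_3,v_4] = [v_3,v_4] − [v_1,v_4] + [v_1,v_3],
  ∂[v_0,v_4,v_5] = [v_4,v_5] − [v_0,v_5] + [v_0,v_4].
As a 12×6 matrix over Z this has rank 6, with invariant factors (1,1,1,1,1,1).

Reading off H_k = ker ∂_k / im ∂_{k+1}:

  H_0: rank C_0 − rank ∂_1 = 6 − 5 = 1, and the invariant factors of ∂_1 are all 1, so H_0 ≅ Z.
  H_1: rank ker ∂_1 − rank ∂_2 = (12 − 5) − 6 = 1, and the invariant factors of ∂_2 are all 1, so H_1 ≅ Z.
  H_2: rank ker ∂_2 − rank ∂_3 = (6 − 6) − 0 = 0, and there is no ∂_3, so H_2 ≅ 0.

Hence the Betti numbers are b_0 = 1, b_1 = 1, b_2 = 0.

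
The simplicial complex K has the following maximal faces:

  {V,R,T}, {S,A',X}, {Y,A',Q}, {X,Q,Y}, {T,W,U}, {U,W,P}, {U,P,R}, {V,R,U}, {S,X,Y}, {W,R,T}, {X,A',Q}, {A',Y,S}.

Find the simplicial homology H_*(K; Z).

Order the vertices as P < Q < R < S < T < U < V < W < X < Y < A'. Listing each simplex with vertices in this order, K has dimension 2 with simplices:

  0-simplices (11): [P], [Q], [R], [S], [T], [U], [V], [W], [X], [Y], [A']
  1-simplices (21): [P,R], [P,U], [P,W], [Q,X], [Q,Y], [Q,A'], [R,T], [R,U], [R,V], [R,W], [S,X], [S,Y], [S,A'], [T,U], [T,V], [T,W], [U,V], [U,W], [X,Y], [X,A'], [Y,A']
  2-simplices (12): [P,R,U], [P,U,W], [Q,X,Y], [Q,X,A'], [Q,Y,A'], [R,T,V], [R,T,W], [R,U,V], [S,X,Y], [S,X,A'], [S,Y,A'], [T,U,W]

so the chain groups are C_0 ≅ Z^11, C_1 ≅ Z^21, C_2 ≅ Z^12.

The boundary map ∂_1: C_1 → C_0 sends each edge [p,q] (with p < q) to q − p. For instance
  ∂[T,V] = [V] − [T].
The resulting 11×21 matrix has rank 9, and its Smith normal form has invariant factors (1,1,1,1,1,1,1,1,1).

∂_2: C_2 → C_1 maps a triangle to the signed sum of its edges. For instance
  ∂[R,T,V] = [T,V] − [R,V] + [R,T],
  ∂[Q,Y,A'] = [Y,A'] − [Q,A'] + [Q,Y].
The 21×12 boundary matrix has rank 11 and Smith normal form diag(1,1,1,1,1,1,1,1,1,1,1).

Now H_k = ker ∂_k / im ∂_{k+1}, so:

  H_0: rank C_0 − rank ∂_1 = 11 − 9 = 2, and the invariant factors of ∂_1 are all 1, so H_0 = Z^2.
  H_1: rank ker ∂_1 − rank ∂_2 = (21 − 9) − 11 = 1, and the invariant factors of ∂_2 are all 1, so H_1 = Z.
  H_2: rank ker ∂_2 − rank ∂_3 = (12 − 11) − 0 = 1, and there is no ∂_3, so H_2 = Z.

H_0 ≅ Z^2,  H_1 ≅ Z,  H_2 ≅ Z.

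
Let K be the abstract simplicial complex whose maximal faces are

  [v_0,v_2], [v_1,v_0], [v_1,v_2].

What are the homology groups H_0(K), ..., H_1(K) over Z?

Order the vertices as v_0 < v_1 < v_2. Listing each simplex with vertices in this order, K has dimension 1 with simplices:

  0-simplices (3): [v_0], [v_1], [v_2]
  1-simplices (3): [v_0,v_1], [v_0,v_2], [v_1,v_2]

so the chain groups are C_0 ≅ Z^3, C_1 ≅ Z^3.

The boundary map ∂_1: C_1 → C_0 maps an edge to its endpoints' difference, ∂[p,q] = q − p. For instance
  ∂[v_1,v_2] = [v_2] − [v_1].
As a 3×3 matrix over Z this has rank 2, with invariant factors (1,1).

Reading off H_k = ker ∂_k / im ∂_{k+1}:

  H_0: rank C_0 − rank ∂_1 = 3 − 2 = 1, and the invariant factors of ∂_1 are all 1, so H_0 ≅ Z.
  H_1: rank ker ∂_1 − rank ∂_2 = (3 − 2) − 0 = 1, and there is no ∂_2, so H_1 ≅ Z.

As a check, the Euler characteristic is 3 − 3 = 0, which agrees with 1 − 1 = 0.

H_0 ≅ Z,  H_1 ≅ Z.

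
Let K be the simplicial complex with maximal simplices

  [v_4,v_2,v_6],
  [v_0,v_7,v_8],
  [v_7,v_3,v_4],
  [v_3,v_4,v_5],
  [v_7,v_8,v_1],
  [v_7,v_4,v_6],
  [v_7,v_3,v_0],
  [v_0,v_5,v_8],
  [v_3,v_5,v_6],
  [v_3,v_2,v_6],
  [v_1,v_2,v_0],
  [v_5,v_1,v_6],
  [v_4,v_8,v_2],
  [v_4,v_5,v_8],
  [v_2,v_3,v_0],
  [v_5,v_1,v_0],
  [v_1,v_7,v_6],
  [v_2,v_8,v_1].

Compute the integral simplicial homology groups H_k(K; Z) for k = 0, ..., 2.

We work with the vertex ordering v_0 < v_1 < v_2 < v_3 < v_4 < v_5 < v_6 < v_7 < v_8. The simplices of K, each written with vertices in increasing order, are:

  0-simplices (9): [v_0], [v_1], [v_2], [v_3], [v_4], [v_5], [v_6], [v_7], [v_8]
  1-simplices (27): (27 of them)
  2-simplices (18): (18 of them)

Hence C_0 ≅ Z^9, C_1 ≅ Z^27, C_2 ≅ Z^18.

Boundary ∂_1: C_1 → C_0 is given by ∂[p,q] = [q] − [p]. For instance
  ∂[v_3,v_7] = [v_7] − [v_3].
The 9×27 boundary matrix has rank 8 and Smith normal form diag(1,1,1,1,1,1,1,1).

∂_2: C_2 → C_1 acts by ∂[p,q,r] = [q,r] − [p,r] + [p,q]. For instance
  ∂[v_0,v_1,v_2] = [v_1,v_2] − [v_0,v_2] + [v_0,v_1],
  ∂[v_1,v_2,v_8] = [v_2,v_8] − [v_1,v_8] + [v_1,v_2].
As a 27×18 matrix over Z this has rank 18, with invariant factors (1,1,1,1,1,1,1,1,1,1,1,1,1,1,1,1,1,2).

Computing H_k = (kernel of ∂_k) / (image of ∂_{k+1}):

  H_0: rank C_0 − rank ∂_1 = 9 − 8 = 1, and the invariant factors of ∂_1 are all 1, so H_0 = Z.
  H_1: rank ker ∂_1 − rank ∂_2 = (27 − 8) − 18 = 1, and ∂_2 has invariant factor 2 > 1, so H_1 = Z × Z/2.
  H_2: rank ker ∂_2 − rank ∂_3 = (18 − 18) − 0 = 0, and there is no ∂_3, so H_2 = 0.

(K is a triangulation of the Klein bottle.)

H_0 ≅ Z,  H_1 ≅ Z × Z/2,  H_2 = 0.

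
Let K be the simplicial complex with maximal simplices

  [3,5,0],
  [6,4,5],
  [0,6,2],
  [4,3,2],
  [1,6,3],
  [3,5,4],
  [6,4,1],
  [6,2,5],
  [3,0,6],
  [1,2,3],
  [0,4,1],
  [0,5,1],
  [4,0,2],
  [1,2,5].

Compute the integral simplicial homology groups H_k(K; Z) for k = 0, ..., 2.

H_0 = Z,  H_1 = Z^2,  H_2 = Z.

Order the vertices as 0 < 1 < 2 < 3 < 4 < 5 < 6. Listing each simplex with vertices in this order, K has dimension 2 with simplices:

  0-simplices (7): [0], [1], [2], [3], [4], [5], [6]
  1-simplices (21): [0,1], [0,2], [0,3], [0,4], [0,5], [0,6], [1,2], [1,3], [1,4], [1,5], [1,6], [2,3], [2,4], [2,5], [2,6], [3,4], [3,5], [3,6], [4,5], [4,6], [5,6]
  2-simplices (14): [0,1,4], [0,1,5], [0,2,4], [0,2,6], [0,3,5], [0,3,6], [1,2,3], [1,2,5], [1,3,6], [1,4,6], [2,3,4], [2,5,6], [3,4,5], [4,5,6]

Hence C_0 ≅ Z^7, C_1 ≅ Z^21, C_2 ≅ Z^14.

∂_1: C_1 → C_0 maps an edge to its endpoints' difference, ∂[p,q] = q − p. For instance
  ∂[5,6] = [6] − [5].
As a 7×21 matrix over Z this has rank 6, with invariant factors (1,1,1,1,1,1).

Boundary ∂_2: C_2 → C_1 acts by ∂[p,q,r] = [q,r] − [p,r] + [p,q]. For instance
  ∂[4,5,6] = [5,6] − [4,6] + [4,5],
  ∂[3,4,5] = [4,5] − [3,5] + [3,4].
The resulting 21×14 matrix has rank 13, and its Smith normal form has invariant factors (1,1,1,1,1,1,1,1,1,1,1,1,1).

From H_k ≅ ker(∂_k) / im(∂_{k+1}) we obtain:

  H_0: rank C_0 − rank ∂_1 = 7 − 6 = 1, and the invariant factors of ∂_1 are all 1, so H_0 = Z.
  H_1: rank ker ∂_1 − rank ∂_2 = (21 − 6) − 13 = 2, and the invariant factors of ∂_2 are all 1, so H_1 = Z^2.
  H_2: rank ker ∂_2 − rank ∂_3 = (14 − 13) − 0 = 1, and there is no ∂_3, so H_2 = Z.

(K is a triangulation of the torus T^2.)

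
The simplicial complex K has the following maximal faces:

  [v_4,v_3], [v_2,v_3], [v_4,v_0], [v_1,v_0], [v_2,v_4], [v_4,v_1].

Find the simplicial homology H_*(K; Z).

H_0 ≅ Z,  H_1 ≅ Z^2.

Fix the vertex order v_0 < v_1 < v_2 < v_3 < v_4 and write every simplex with vertices in increasing order. Then dim K = 1 and the simplices of K are:

  0-simplices (5): [v_0], [v_1], [v_2], [v_3], [v_4]
  1-simplices (6): [v_0,v_1], [v_0,v_4], [v_1,v_4], [v_2,v_3], [v_2,v_4], [v_3,v_4]

giving chain groups C_0 ≅ Z^5, C_1 ≅ Z^6.

Boundary ∂_1: C_1 → C_0 is given by ∂[p,q] = [q] − [p]. For instance
  ∂[v_2,v_4] = [v_4] − [v_2].
As a 5×6 matrix over Z this has rank 4, with invariant factors (1,1,1,1).

Computing H_k = (kernel of ∂_k) / (image of ∂_{k+1}):

  H_0: rank C_0 − rank ∂_1 = 5 − 4 = 1, and the invariant factors of ∂_1 are all 1, so H_0 = Z.
  H_1: rank ker ∂_1 − rank ∂_2 = (6 − 4) − 0 = 2, and there is no ∂_2, so H_1 = Z^2.

(K is a triangulation of a wedge of 2 circles.)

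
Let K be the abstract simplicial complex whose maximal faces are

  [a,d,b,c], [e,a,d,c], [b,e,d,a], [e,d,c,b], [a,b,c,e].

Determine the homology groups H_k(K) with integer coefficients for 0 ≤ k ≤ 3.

H_0 ≅ Z,  H_1 = 0,  H_2 = 0,  H_3 ≅ Z.

Take the total order a < b < c < d < e on the vertex set. Then K (dimension 3) consists of the simplices:

  0-simplices (5): a, b, c, d, e
  1-simplices (10): ab, ac, ad, ae, bc, bd, be, cd, ce, de
  2-simplices (10): abc, abd, abe, acd, ace, ade, bcd, bce, bde, cde
  3-simplices (5): abcd, abce, abde, acde, bcde

giving chain groups C_0 ≅ Z^5, C_1 ≅ Z^10, C_2 ≅ Z^10, C_3 ≅ Z^5.

Boundary ∂_1: C_1 → C_0 is given by ∂[p,q] = [q] − [p].
As a 5×10 matrix over Z this has rank 4, with invariant factors (1,1,1,1).

∂_2: C_2 → C_1 maps a triangle to the signed sum of its edges. For instance
  ∂abc = bc − ac + ab,
  ∂bde = de − be + bd.
As a 10×10 matrix over Z this has rank 6, with invariant factors (1,1,1,1,1,1).

The boundary map ∂_3: C_3 → C_2 sends each 3-simplex σ to the alternating sum Σ_i (−1)^i (σ with its i-th vertex removed). For instance
  ∂abde = bde − ade + abe − abd,
  ∂bcde = cde − bde + bce − bcd.
The resulting 10×5 matrix has rank 4, and its Smith normal form has invariant factors (1,1,1,1).

From H_k ≅ ker(∂_k) / im(∂_{k+1}) we obtain:

  H_0: rank C_0 − rank ∂_1 = 5 − 4 = 1, and the invariant factors of ∂_1 are all 1, so H_0 ≅ Z.
  H_1: rank ker ∂_1 − rank ∂_2 = (10 − 4) − 6 = 0, and the invariant factors of ∂_2 are all 1, so H_1 ≅ 0.
  H_2: rank ker ∂_2 − rank ∂_3 = (10 − 6) − 4 = 0, and the invariant factors of ∂_3 are all 1, so H_2 ≅ 0.
  H_3: rank ker ∂_3 − rank ∂_4 = (5 − 4) − 0 = 1, and there is no ∂_4, so H_3 ≅ Z.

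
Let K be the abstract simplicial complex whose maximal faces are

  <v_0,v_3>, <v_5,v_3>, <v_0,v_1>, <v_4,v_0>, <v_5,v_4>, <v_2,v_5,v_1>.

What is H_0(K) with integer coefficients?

H_0 ≅ Z.

K has 6 vertices, 8 edges, 1 triangle.
rank ∂_0 = 0, rank ∂_1 = 5 ⇒ b_0 = 6 − 0 − 5 = 1; all invariant factors of ∂_1 are 1 so no torsion. So H_0 ≅ Z.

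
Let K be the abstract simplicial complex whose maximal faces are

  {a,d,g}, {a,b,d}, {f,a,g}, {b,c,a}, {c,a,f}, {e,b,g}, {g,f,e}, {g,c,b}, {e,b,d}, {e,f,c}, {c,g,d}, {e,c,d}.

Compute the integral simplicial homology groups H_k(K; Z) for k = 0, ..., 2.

Fix the vertex order a < b < c < d < e < f < g and write every simplex with vertices in increasing order. Then dim K = 2 and the simplices of K are:

  0-simplices (7): a, b, c, d, e, f, g
  1-simplices (18): ab, ac, ad, af, ag, bc, bd, be, bg, cd, ce, cf, cg, de, dg, ef, eg, fg
  2-simplices (12): abc, abd, acf, adg, afg, bcg, bde, beg, cde, cdg, cef, efg

giving chain groups C_0 ≅ Z^7, C_1 ≅ Z^18, C_2 ≅ Z^12.

The boundary map ∂_1: C_1 → C_0 sends each edge [p,q] (with p < q) to q − p.
The 7×18 boundary matrix has rank 6 and Smith normal form diag(1,1,1,1,1,1).

Boundary ∂_2: C_2 → C_1 maps a triangle to the signed sum of its edges. For instance
  ∂bcg = cg − bg + bc,
  ∂cef = ef − cf + ce.
The 18×12 boundary matrix has rank 12 and Smith normal form diag(1,1,1,1,1,1,1,1,1,1,1,2).

From H_k ≅ ker(∂_k) / im(∂_{k+1}) we obtain:

  H_0: rank C_0 − rank ∂_1 = 7 − 6 = 1, and the invariant factors of ∂_1 are all 1, so H_0 = Z.
  H_1: rank ker ∂_1 − rank ∂_2 = (18 − 6) − 12 = 0, and ∂_2 has invariant factor 2 > 1, so H_1 = Z/2Z.
  H_2: rank ker ∂_2 − rank ∂_3 = (12 − 12) − 0 = 0, and there is no ∂_3, so H_2 = 0.

H_0 ≅ Z,  H_1 ≅ Z/2Z,  H_2 = 0.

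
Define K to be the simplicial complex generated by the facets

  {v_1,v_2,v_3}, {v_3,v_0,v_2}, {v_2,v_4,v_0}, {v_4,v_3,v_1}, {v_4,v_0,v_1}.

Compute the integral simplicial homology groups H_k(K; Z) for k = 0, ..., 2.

Take the total order v_0 < v_1 < v_2 < v_3 < v_4 on the vertex set. Then K (dimension 2) consists of the simplices:

  0-simplices (5): [v_0], [v_1], [v_2], [v_3], [v_4]
  1-simplices (10): [v_0,v_1], [v_0,v_2], [v_0,v_3], [v_0,v_4], [v_1,v_2], [v_1,v_3], [v_1,v_4], [v_2,v_3], [v_2,v_4], [v_3,v_4]
  2-simplices (5): [v_0,v_1,v_4], [v_0,v_2,v_3], [v_0,v_2,v_4], [v_1,v_2,v_3], [v_1,v_3,v_4]

so the chain groups are C_0 ≅ Z^5, C_1 ≅ Z^10, C_2 ≅ Z^5.

∂_1: C_1 → C_0 sends each edge [p,q] (with p < q) to q − p.
The resulting 5×10 matrix has rank 4, and its Smith normal form has invariant factors (1,1,1,1).

The boundary map ∂_2: C_2 → C_1 acts by ∂[p,q,r] = [q,r] − [p,r] + [p,q]. For instance
  ∂[v_0,v_2,v_4] = [v_2,v_4] − [v_0,v_4] + [v_0,v_2],
  ∂[v_0,v_2,v_3] = [v_2,v_3] − [v_0,v_3] + [v_0,v_2].
This gives a 10×5 integer matrix of rank 5; reducing to Smith normal form yields diagonal entries (1,1,1,1,1).

Computing H_k = (kernel of ∂_k) / (image of ∂_{k+1}):

  H_0: rank C_0 − rank ∂_1 = 5 − 4 = 1, and the invariant factors of ∂_1 are all 1, so H_0 ≅ Z.
  H_1: rank ker ∂_1 − rank ∂_2 = (10 − 4) − 5 = 1, and the invariant factors of ∂_2 are all 1, so H_1 ≅ Z.
  H_2: rank ker ∂_2 − rank ∂_3 = (5 − 5) − 0 = 0, and there is no ∂_3, so H_2 ≅ 0.

As a check, the Euler characteristic is 5 − 10 + 5 = 0, which agrees with 1 − 1 + 0 = 0.

H_0 ≅ Z,  H_1 ≅ Z,  H_2 = 0.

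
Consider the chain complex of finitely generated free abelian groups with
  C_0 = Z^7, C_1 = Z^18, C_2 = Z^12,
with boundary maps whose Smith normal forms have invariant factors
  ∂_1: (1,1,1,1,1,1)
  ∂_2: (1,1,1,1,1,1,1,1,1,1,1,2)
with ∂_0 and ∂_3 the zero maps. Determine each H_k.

H_0: b_0 = 7 − 0 − 6 = 1; torsion from ∂_1 factors > 1: none. So H_0 = Z.
H_1: b_1 = 18 − 6 − 12 = 0; torsion from ∂_2 factors > 1: [2]. So H_1 = Z/2Z.
H_2: b_2 = 12 − 12 − 0 = 0; torsion from ∂_3 factors > 1: none. So H_2 = 0.

H_0 = Z,  H_1 = Z/2Z,  H_2 = 0.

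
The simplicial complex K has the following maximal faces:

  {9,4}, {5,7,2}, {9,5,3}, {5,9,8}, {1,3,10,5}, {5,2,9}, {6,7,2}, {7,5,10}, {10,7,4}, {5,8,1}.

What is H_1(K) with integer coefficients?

H_1 ≅ Z.

We work with the vertex ordering 1 < 2 < 3 < 4 < 5 < 6 < 7 < 8 < 9 < 10. The simplices of K, each written with vertices in increasing order, are:

  0-simplices (10): [1], [2], [3], [4], [5], [6], [7], [8], [9], [10]
  1-simplices (21): [1,3], [1,5], [1,8], [1,10], [2,5], [2,6], [2,7], [2,9], [3,5], [3,9], [3,10], [4,7], [4,9], [4,10], [5,7], [5,8], [5,9], [5,10], [6,7], [7,10], [8,9]
  2-simplices (12): [1,3,5], [1,3,10], [1,5,8], [1,5,10], [2,5,7], [2,5,9], [2,6,7], [3,5,9], [3,5,10], [4,7,10], [5,7,10], [5,8,9]
  3-simplices (1): [1,3,5,10]

giving chain groups C_0 ≅ Z^10, C_1 ≅ Z^21, C_2 ≅ Z^12, C_3 ≅ Z^1.

Boundary ∂_1: C_1 → C_0 is given by ∂[p,q] = [q] − [p]. For instance
  ∂[4,9] = [9] − [4].
This gives a 10×21 integer matrix of rank 9; reducing to Smith normal form yields diagonal entries (1,1,1,1,1,1,1,1,1).

∂_2: C_2 → C_1 sends each 2-simplex [p,q,r] to [q,r] − [p,r] + [p,q]. For instance
  ∂[5,8,9] = [8,9] − [5,9] + [5,8],
  ∂[1,3,5] = [3,5] − [1,5] + [1,3].
The 21×12 boundary matrix has rank 11 and Smith normal form diag(1,1,1,1,1,1,1,1,1,1,1).

∂_3: C_3 → C_2 sends each 3-simplex σ to the alternating sum Σ_i (−1)^i (σ with its i-th vertex removed). For instance
  ∂[1,3,5,10] = [3,5,10] − [1,5,10] + [1,3,10] − [1,3,5].
The resulting 12×1 matrix has rank 1, and its Smith normal form has invariant factors (1).

From H_k ≅ ker(∂_k) / im(∂_{k+1}) we obtain:

  H_1: rank ker ∂_1 − rank ∂_2 = (21 − 9) − 11 = 1, and the invariant factors of ∂_2 are all 1, so H_1 = Z.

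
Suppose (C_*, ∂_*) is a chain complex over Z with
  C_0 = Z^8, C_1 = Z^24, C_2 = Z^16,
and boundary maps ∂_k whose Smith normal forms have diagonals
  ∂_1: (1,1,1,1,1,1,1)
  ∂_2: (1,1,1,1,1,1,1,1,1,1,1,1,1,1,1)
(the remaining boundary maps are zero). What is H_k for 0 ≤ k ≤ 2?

H_0: b_0 = 8 − 0 − 7 = 1; torsion from ∂_1 factors > 1: none. So H_0 = Z.
H_1: b_1 = 24 − 7 − 15 = 2; torsion from ∂_2 factors > 1: none. So H_1 = Z^2.
H_2: b_2 = 16 − 15 − 0 = 1; torsion from ∂_3 factors > 1: none. So H_2 = Z.

H_0 = Z,  H_1 = Z^2,  H_2 = Z.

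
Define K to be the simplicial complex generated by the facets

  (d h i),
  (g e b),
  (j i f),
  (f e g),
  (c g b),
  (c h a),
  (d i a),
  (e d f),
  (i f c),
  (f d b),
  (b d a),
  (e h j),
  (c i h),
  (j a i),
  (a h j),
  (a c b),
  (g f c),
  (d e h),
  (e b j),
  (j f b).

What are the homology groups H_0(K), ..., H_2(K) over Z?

H_0 ≅ Z,  H_1 ≅ Z ⊕ Z/2Z,  H_2 = 0.

Fix the vertex order a < b < c < d < e < f < g < h < i < j and write every simplex with vertices in increasing order. Then dim K = 2 and the simplices of K are:

  0-simplices (10): a, b, c, d, e, f, g, h, i, j
  1-simplices (30): ab, ac, ad, ah, ai, aj, bc, bd, be, bf, bg, bj, cf, cg, ch, ci, de, df, dh, di, ef, eg, eh, ej, fg, fi, fj, hi, hj, ij
  2-simplices (20): abc, abd, ach, adi, ahj, aij, bcg, bdf, beg, bej, bfj, cfg, cfi, chi, def, deh, dhi, efg, ehj, fij

so the chain groups are C_0 ≅ Z^10, C_1 ≅ Z^30, C_2 ≅ Z^20.

∂_1: C_1 → C_0 is given by ∂[p,q] = [q] − [p]. For instance
  ∂ad = d − a.
The resulting 10×30 matrix has rank 9, and its Smith normal form has invariant factors (1,1,1,1,1,1,1,1,1).

∂_2: C_2 → C_1 acts by ∂[p,q,r] = [q,r] − [p,r] + [p,q]. For instance
  ∂adi = di − ai + ad,
  ∂dhi = hi − di + dh.
As a 30×20 matrix over Z this has rank 20, with invariant factors (1,1,1,1,1,1,1,1,1,1,1,1,1,1,1,1,1,1,1,2).

Now H_k = ker ∂_k / im ∂_{k+1}, so:

  H_0: rank C_0 − rank ∂_1 = 10 − 9 = 1, and the invariant factors of ∂_1 are all 1, so H_0 ≅ Z.
  H_1: rank ker ∂_1 − rank ∂_2 = (30 − 9) − 20 = 1, and ∂_2 has invariant factor 2 > 1, so H_1 ≅ Z ⊕ Z/2Z.
  H_2: rank ker ∂_2 − rank ∂_3 = (20 − 20) − 0 = 0, and there is no ∂_3, so H_2 ≅ 0.

(K is a triangulation of the Klein bottle.)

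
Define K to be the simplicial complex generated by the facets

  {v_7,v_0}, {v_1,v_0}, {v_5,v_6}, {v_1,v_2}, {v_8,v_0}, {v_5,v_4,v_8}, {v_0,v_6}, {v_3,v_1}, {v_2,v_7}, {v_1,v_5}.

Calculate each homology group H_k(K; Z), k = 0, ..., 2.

K has 9 vertices, 12 edges, 1 triangle.
rank ∂_0 = 0, rank ∂_1 = 8 ⇒ b_0 = 9 − 0 − 8 = 1; all invariant factors of ∂_1 are 1 so no torsion. So H_0 ≅ Z.
rank ∂_1 = 8, rank ∂_2 = 1 ⇒ b_1 = 12 − 8 − 1 = 3; all invariant factors of ∂_2 are 1 so no torsion. So H_1 ≅ Z^3.
rank ∂_2 = 1, rank ∂_3 = 0 ⇒ b_2 = 1 − 1 − 0 = 0. So H_2 ≅ 0.

H_0 ≅ Z,  H_1 ≅ Z^3,  H_2 = 0.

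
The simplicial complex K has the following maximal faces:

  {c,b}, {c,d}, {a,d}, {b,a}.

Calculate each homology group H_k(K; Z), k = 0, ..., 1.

H_0 ≅ Z,  H_1 ≅ Z.

We work with the vertex ordering a < b < c < d. The simplices of K, each written with vertices in increasing order, are:

  0-simplices (4): a, b, c, d
  1-simplices (4): ab, ad, bc, cd

so the chain groups are C_0 ≅ Z^4, C_1 ≅ Z^4.

Boundary ∂_1: C_1 → C_0 is given by ∂[p,q] = [q] − [p].
The resulting 4×4 matrix has rank 3, and its Smith normal form has invariant factors (1,1,1).

Reading off H_k = ker ∂_k / im ∂_{k+1}:

  H_0: rank C_0 − rank ∂_1 = 4 − 3 = 1, and the invariant factors of ∂_1 are all 1, so H_0 = Z.
  H_1: rank ker ∂_1 − rank ∂_2 = (4 − 3) − 0 = 1, and there is no ∂_2, so H_1 = Z.

(K is a triangulation of the circle S^1.)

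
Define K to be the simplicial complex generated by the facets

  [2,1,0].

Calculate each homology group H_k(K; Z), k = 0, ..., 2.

H_0 ≅ Z,  H_1 = 0,  H_2 = 0.

Take the total order 0 < 1 < 2 on the vertex set. Then K (dimension 2) consists of the simplices:

  0-simplices (3): [0], [1], [2]
  1-simplices (3): [0,1], [0,2], [1,2]
  2-simplices (1): [0,1,2]

giving chain groups C_0 ≅ Z^3, C_1 ≅ Z^3, C_2 ≅ Z^1.

Boundary ∂_1: C_1 → C_0 is given by ∂[p,q] = [q] − [p].
The 3×3 boundary matrix has rank 2 and Smith normal form diag(1,1).

∂_2: C_2 → C_1 maps a triangle to the signed sum of its edges. For instance
  ∂[0,1,2] = [1,2] − [0,2] + [0,1].
This gives a 3×1 integer matrix of rank 1; reducing to Smith normal form yields diagonal entries (1).

Now H_k = ker ∂_k / im ∂_{k+1}, so:

  H_0: rank C_0 − rank ∂_1 = 3 − 2 = 1, and the invariant factors of ∂_1 are all 1, so H_0 ≅ Z.
  H_1: rank ker ∂_1 − rank ∂_2 = (3 − 2) − 1 = 0, and the invariant factors of ∂_2 are all 1, so H_1 ≅ 0.
  H_2: rank ker ∂_2 − rank ∂_3 = (1 − 1) − 0 = 0, and there is no ∂_3, so H_2 ≅ 0.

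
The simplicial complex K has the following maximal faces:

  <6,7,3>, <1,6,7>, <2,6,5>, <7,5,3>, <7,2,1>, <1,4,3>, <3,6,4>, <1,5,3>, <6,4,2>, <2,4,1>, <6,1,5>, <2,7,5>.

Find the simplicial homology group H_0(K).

H_0 ≅ Z.

We work with the vertex ordering 1 < 2 < 3 < 4 < 5 < 6 < 7. The simplices of K, each written with vertices in increasing order, are:

  0-simplices (7): [1], [2], [3], [4], [5], [6], [7]
  1-simplices (18): [1,2], [1,3], [1,4], [1,5], [1,6], [1,7], [2,4], [2,5], [2,6], [2,7], [3,4], [3,5], [3,6], [3,7], [4,6], [5,6], [5,7], [6,7]
  2-simplices (12): [1,2,4], [1,2,7], [1,3,4], [1,3,5], [1,5,6], [1,6,7], [2,4,6], [2,5,6], [2,5,7], [3,4,6], [3,5,7], [3,6,7]

giving chain groups C_0 ≅ Z^7, C_1 ≅ Z^18, C_2 ≅ Z^12.

The boundary map ∂_1: C_1 → C_0 sends each edge [p,q] (with p < q) to q − p. For instance
  ∂[2,6] = [6] − [2].
As a 7×18 matrix over Z this has rank 6, with invariant factors (1,1,1,1,1,1).

Boundary ∂_2: C_2 → C_1 sends each 2-simplex [p,q,r] to [q,r] − [p,r] + [p,q]. For instance
  ∂[2,5,7] = [5,7] − [2,7] + [2,5],
  ∂[3,5,7] = [5,7] − [3,7] + [3,5].
This gives a 18×12 integer matrix of rank 12; reducing to Smith normal form yields diagonal entries (1,1,1,1,1,1,1,1,1,1,1,2).

From H_k ≅ ker(∂_k) / im(∂_{k+1}) we obtain:

  H_0: rank C_0 − rank ∂_1 = 7 − 6 = 1, and the invariant factors of ∂_1 are all 1, so H_0 ≅ Z.

(K is a triangulation of the real projective plane RP^2.)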